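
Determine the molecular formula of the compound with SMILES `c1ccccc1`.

Heavy atoms from the SMILES: 6 C.
Implicit hydrogens by atom environment:
  6 × C (aromatic): 1 H each → 6
  Total hydrogens = 6.
Molecular formula: C6H6

C6H6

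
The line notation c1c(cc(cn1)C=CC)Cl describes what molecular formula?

C8H8ClN

Heavy atoms from the SMILES: 8 C, 1 Cl, 1 N.
Implicit hydrogens by atom environment:
  3 × C (aromatic): 1 H each → 3
  2 × C: 1 H each → 2
  2 × C (aromatic): no H
  1 × C: 3 H
  1 × Cl: no H
  1 × N (aromatic): no H
  Total hydrogens = 8.
Molecular formula: C8H8ClN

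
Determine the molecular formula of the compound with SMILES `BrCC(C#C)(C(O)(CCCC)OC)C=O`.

Heavy atoms from the SMILES: 1 Br, 11 C, 3 O.
Implicit hydrogens by atom environment:
  4 × C: 2 H each → 8
  3 × C: no H
  2 × C: 3 H each → 6
  2 × C: 1 H each → 2
  2 × O: no H
  1 × Br: no H
  1 × O: 1 H
  Total hydrogens = 17.
Molecular formula: C11H17BrO3

C11H17BrO3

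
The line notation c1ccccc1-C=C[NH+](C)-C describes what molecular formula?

Heavy atoms from the SMILES: 10 C, 1 N.
Implicit hydrogens by atom environment:
  5 × C (aromatic): 1 H each → 5
  2 × C: 3 H each → 6
  2 × C: 1 H each → 2
  1 × C (aromatic): no H
  1 × N (charge +1): 1 H
  Total hydrogens = 14.
Net charge +1.
Molecular formula: C10H14N+

C10H14N+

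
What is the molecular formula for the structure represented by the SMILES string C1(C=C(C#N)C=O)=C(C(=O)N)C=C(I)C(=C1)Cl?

Heavy atoms from the SMILES: 11 C, 1 Cl, 1 I, 2 N, 2 O.
Implicit hydrogens by atom environment:
  4 × C (aromatic): no H
  3 × C: no H
  2 × C (aromatic): 1 H each → 2
  2 × C: 1 H each → 2
  2 × O: no H
  1 × Cl: no H
  1 × I: no H
  1 × N: 2 H
  1 × N: no H
  Total hydrogens = 6.
Molecular formula: C11H6ClIN2O2

C11H6ClIN2O2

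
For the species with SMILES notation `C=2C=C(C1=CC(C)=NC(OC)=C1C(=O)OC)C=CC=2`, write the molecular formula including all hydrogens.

C15H15NO3

Heavy atoms from the SMILES: 15 C, 1 N, 3 O.
Implicit hydrogens by atom environment:
  6 × C (aromatic): 1 H each → 6
  5 × C (aromatic): no H
  3 × C: 3 H each → 9
  3 × O: no H
  1 × C: no H
  1 × N (aromatic): no H
  Total hydrogens = 15.
Molecular formula: C15H15NO3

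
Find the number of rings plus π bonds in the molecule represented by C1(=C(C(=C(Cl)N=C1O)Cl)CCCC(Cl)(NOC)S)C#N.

Molecular formula from the SMILES: C11H12Cl3N3O2S.
DoU = (2C + 2 + N − H − X)/2 = (2·11 + 2 + 3 − 12 − 3)/2 = 12/2 = 6.
(Structurally: 1 ring(s) + 5 π bond(s) = 6.)

6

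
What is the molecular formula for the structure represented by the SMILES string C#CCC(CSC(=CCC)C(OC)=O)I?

C11H15IO2S

Heavy atoms from the SMILES: 11 C, 1 I, 2 O, 1 S.
Implicit hydrogens by atom environment:
  3 × C: 2 H each → 6
  3 × C: 1 H each → 3
  3 × C: no H
  2 × C: 3 H each → 6
  2 × O: no H
  1 × I: no H
  1 × S: no H
  Total hydrogens = 15.
Molecular formula: C11H15IO2S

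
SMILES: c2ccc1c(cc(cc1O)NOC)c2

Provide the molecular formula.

C11H11NO2

Heavy atoms from the SMILES: 11 C, 1 N, 2 O.
Implicit hydrogens by atom environment:
  6 × C (aromatic): 1 H each → 6
  4 × C (aromatic): no H
  1 × C: 3 H
  1 × N: 1 H
  1 × O: 1 H
  1 × O: no H
  Total hydrogens = 11.
Molecular formula: C11H11NO2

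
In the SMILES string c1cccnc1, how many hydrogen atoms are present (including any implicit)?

Hydrogens are implicit in SMILES; fill each atom to its normal valence:
  5 × C (aromatic): 1 H each → 5
  1 × N (aromatic): no H
  Total hydrogens = 5.

5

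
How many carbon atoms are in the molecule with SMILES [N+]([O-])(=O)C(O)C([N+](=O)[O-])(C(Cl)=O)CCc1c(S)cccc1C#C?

The symbol for carbon appears 13 times in the SMILES. Lowercase c denotes aromatic carbon and counts toward C.

13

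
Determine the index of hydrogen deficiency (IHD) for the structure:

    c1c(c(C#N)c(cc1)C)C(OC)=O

Molecular formula from the SMILES: C10H9NO2.
DoU = (2C + 2 + N − H − X)/2 = (2·10 + 2 + 1 − 9 − 0)/2 = 14/2 = 7.
(Structurally: 1 ring(s) + 6 π bond(s) = 7.)

7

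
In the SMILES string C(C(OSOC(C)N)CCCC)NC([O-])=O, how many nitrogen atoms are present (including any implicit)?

The symbol for nitrogen appears 2 times in the SMILES.

2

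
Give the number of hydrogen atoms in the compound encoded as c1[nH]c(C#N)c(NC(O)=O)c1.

5

Hydrogens are implicit in SMILES; fill each atom to its normal valence:
  2 × C (aromatic): 1 H each → 2
  2 × C (aromatic): no H
  2 × C: no H
  1 × N (aromatic): 1 H
  1 × N: 1 H
  1 × N: no H
  1 × O: 1 H
  1 × O: no H
  Total hydrogens = 5.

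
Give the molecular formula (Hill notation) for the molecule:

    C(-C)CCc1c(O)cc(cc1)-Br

Heavy atoms from the SMILES: 1 Br, 10 C, 1 O.
Implicit hydrogens by atom environment:
  3 × C: 2 H each → 6
  3 × C (aromatic): 1 H each → 3
  3 × C (aromatic): no H
  1 × Br: no H
  1 × C: 3 H
  1 × O: 1 H
  Total hydrogens = 13.
Molecular formula: C10H13BrO

C10H13BrO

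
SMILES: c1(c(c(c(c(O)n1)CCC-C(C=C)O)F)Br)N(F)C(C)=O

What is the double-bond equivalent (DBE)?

6

Molecular formula from the SMILES: C13H15BrF2N2O3.
DoU = (2C + 2 + N − H − X)/2 = (2·13 + 2 + 2 − 15 − 3)/2 = 12/2 = 6.
(Structurally: 1 ring(s) + 5 π bond(s) = 6.)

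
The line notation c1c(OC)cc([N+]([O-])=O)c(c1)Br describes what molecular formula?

Heavy atoms from the SMILES: 1 Br, 7 C, 1 N, 3 O.
Implicit hydrogens by atom environment:
  3 × C (aromatic): 1 H each → 3
  3 × C (aromatic): no H
  2 × O: no H
  1 × Br: no H
  1 × C: 3 H
  1 × N (charge +1): no H
  1 × O (charge -1): no H
  Total hydrogens = 6.
Molecular formula: C7H6BrNO3

C7H6BrNO3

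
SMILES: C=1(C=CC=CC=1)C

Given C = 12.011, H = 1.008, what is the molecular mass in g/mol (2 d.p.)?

92.14

Molecular formula: C7H8.
M = 7×12.011 + 8×1.008 = 92.14 g/mol.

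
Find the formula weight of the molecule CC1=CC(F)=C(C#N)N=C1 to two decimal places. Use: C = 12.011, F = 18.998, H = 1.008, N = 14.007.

136.13

Molecular formula: C7H5FN2.
M = 7×12.011 + 1×18.998 + 5×1.008 + 2×14.007 = 136.13 g/mol.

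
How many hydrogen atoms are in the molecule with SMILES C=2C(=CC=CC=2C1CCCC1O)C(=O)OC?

Hydrogens are implicit in SMILES; fill each atom to its normal valence:
  4 × C (aromatic): 1 H each → 4
  3 × C: 2 H each → 6
  2 × C: 1 H each → 2
  2 × C (aromatic): no H
  2 × O: no H
  1 × C: 3 H
  1 × C: no H
  1 × O: 1 H
  Total hydrogens = 16.

16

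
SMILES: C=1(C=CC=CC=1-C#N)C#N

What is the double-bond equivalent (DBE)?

8

Molecular formula from the SMILES: C8H4N2.
DoU = (2C + 2 + N − H − X)/2 = (2·8 + 2 + 2 − 4 − 0)/2 = 16/2 = 8.
(Structurally: 1 ring(s) + 7 π bond(s) = 8.)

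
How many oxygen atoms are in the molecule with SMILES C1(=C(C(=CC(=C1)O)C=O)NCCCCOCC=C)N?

The symbol for oxygen appears 3 times in the SMILES.

3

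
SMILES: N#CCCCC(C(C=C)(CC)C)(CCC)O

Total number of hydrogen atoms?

25

Hydrogens are implicit in SMILES; fill each atom to its normal valence:
  7 × C: 2 H each → 14
  3 × C: 3 H each → 9
  3 × C: no H
  1 × C: 1 H
  1 × N: no H
  1 × O: 1 H
  Total hydrogens = 25.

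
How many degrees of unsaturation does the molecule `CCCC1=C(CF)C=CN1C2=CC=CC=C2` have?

Molecular formula from the SMILES: C14H16FN.
DoU = (2C + 2 + N − H − X)/2 = (2·14 + 2 + 1 − 16 − 1)/2 = 14/2 = 7.
(Structurally: 2 ring(s) + 5 π bond(s) = 7.)

7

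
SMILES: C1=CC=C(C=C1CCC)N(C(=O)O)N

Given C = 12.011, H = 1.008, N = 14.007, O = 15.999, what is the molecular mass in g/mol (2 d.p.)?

194.23

Molecular formula: C10H14N2O2.
M = 10×12.011 + 14×1.008 + 2×14.007 + 2×15.999 = 194.23 g/mol.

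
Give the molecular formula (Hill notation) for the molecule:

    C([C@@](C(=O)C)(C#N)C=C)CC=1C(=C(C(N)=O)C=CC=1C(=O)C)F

C17H17FN2O3

Heavy atoms from the SMILES: 17 C, 1 F, 2 N, 3 O.
Implicit hydrogens by atom environment:
  5 × C: no H
  4 × C (aromatic): no H
  3 × C: 2 H each → 6
  3 × O: no H
  2 × C: 3 H each → 6
  2 × C (aromatic): 1 H each → 2
  1 × C: 1 H
  1 × F: no H
  1 × N: 2 H
  1 × N: no H
  Total hydrogens = 17.
Molecular formula: C17H17FN2O3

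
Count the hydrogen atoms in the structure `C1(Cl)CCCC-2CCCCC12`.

Hydrogens are implicit in SMILES; fill each atom to its normal valence:
  7 × C: 2 H each → 14
  3 × C: 1 H each → 3
  1 × Cl: no H
  Total hydrogens = 17.

17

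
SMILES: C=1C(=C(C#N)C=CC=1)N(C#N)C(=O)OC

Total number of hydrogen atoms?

Hydrogens are implicit in SMILES; fill each atom to its normal valence:
  4 × C (aromatic): 1 H each → 4
  3 × C: no H
  3 × N: no H
  2 × C (aromatic): no H
  2 × O: no H
  1 × C: 3 H
  Total hydrogens = 7.

7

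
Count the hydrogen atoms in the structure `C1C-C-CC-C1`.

12

Hydrogens are implicit in SMILES; fill each atom to its normal valence:
  6 × C: 2 H each → 12
  Total hydrogens = 12.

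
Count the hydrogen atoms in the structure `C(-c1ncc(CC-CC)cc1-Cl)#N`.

Hydrogens are implicit in SMILES; fill each atom to its normal valence:
  3 × C: 2 H each → 6
  3 × C (aromatic): no H
  2 × C (aromatic): 1 H each → 2
  1 × C: 3 H
  1 × C: no H
  1 × Cl: no H
  1 × N (aromatic): no H
  1 × N: no H
  Total hydrogens = 11.

11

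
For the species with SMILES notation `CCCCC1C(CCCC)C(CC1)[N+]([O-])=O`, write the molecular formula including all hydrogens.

Heavy atoms from the SMILES: 13 C, 1 N, 2 O.
Implicit hydrogens by atom environment:
  8 × C: 2 H each → 16
  3 × C: 1 H each → 3
  2 × C: 3 H each → 6
  1 × N (charge +1): no H
  1 × O: no H
  1 × O (charge -1): no H
  Total hydrogens = 25.
Molecular formula: C13H25NO2

C13H25NO2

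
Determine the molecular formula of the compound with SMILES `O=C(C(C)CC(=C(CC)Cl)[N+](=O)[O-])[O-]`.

Heavy atoms from the SMILES: 8 C, 1 Cl, 1 N, 4 O.
Implicit hydrogens by atom environment:
  3 × C: no H
  2 × C: 3 H each → 6
  2 × C: 2 H each → 4
  2 × O: no H
  2 × O (charge -1): no H
  1 × C: 1 H
  1 × Cl: no H
  1 × N (charge +1): no H
  Total hydrogens = 11.
Net charge -1.
Molecular formula: C8H11ClNO4-

C8H11ClNO4-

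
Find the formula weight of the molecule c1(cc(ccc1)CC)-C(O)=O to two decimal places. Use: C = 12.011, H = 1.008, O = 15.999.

150.18

Molecular formula: C9H10O2.
M = 9×12.011 + 10×1.008 + 2×15.999 = 150.18 g/mol.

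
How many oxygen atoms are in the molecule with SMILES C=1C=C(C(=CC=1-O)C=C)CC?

The symbol for oxygen appears 1 time in the SMILES.

1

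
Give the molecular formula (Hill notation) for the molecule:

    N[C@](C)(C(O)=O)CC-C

Heavy atoms from the SMILES: 6 C, 1 N, 2 O.
Implicit hydrogens by atom environment:
  2 × C: 3 H each → 6
  2 × C: 2 H each → 4
  2 × C: no H
  1 × N: 2 H
  1 × O: 1 H
  1 × O: no H
  Total hydrogens = 13.
Molecular formula: C6H13NO2

C6H13NO2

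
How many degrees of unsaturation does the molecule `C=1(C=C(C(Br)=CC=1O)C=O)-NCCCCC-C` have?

Molecular formula from the SMILES: C13H18BrNO2.
DoU = (2C + 2 + N − H − X)/2 = (2·13 + 2 + 1 − 18 − 1)/2 = 10/2 = 5.
(Structurally: 1 ring(s) + 4 π bond(s) = 5.)

5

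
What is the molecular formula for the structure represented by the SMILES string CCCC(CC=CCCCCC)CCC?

C15H30

Heavy atoms from the SMILES: 15 C.
Implicit hydrogens by atom environment:
  9 × C: 2 H each → 18
  3 × C: 3 H each → 9
  3 × C: 1 H each → 3
  Total hydrogens = 30.
Molecular formula: C15H30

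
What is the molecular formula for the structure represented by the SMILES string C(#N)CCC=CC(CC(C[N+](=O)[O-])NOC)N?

Heavy atoms from the SMILES: 10 C, 4 N, 3 O.
Implicit hydrogens by atom environment:
  4 × C: 2 H each → 8
  4 × C: 1 H each → 4
  2 × O: no H
  1 × C: 3 H
  1 × C: no H
  1 × N: 2 H
  1 × N: 1 H
  1 × N (charge +1): no H
  1 × N: no H
  1 × O (charge -1): no H
  Total hydrogens = 18.
Molecular formula: C10H18N4O3

C10H18N4O3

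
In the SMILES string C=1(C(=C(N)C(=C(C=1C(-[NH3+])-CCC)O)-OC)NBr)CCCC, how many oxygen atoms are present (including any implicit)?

2

The symbol for oxygen appears 2 times in the SMILES.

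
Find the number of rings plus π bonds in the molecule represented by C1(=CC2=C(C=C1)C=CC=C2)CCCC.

Molecular formula from the SMILES: C14H16.
DoU = (2C + 2 + N − H − X)/2 = (2·14 + 2 + 0 − 16 − 0)/2 = 14/2 = 7.
(Structurally: 2 ring(s) + 5 π bond(s) = 7.)

7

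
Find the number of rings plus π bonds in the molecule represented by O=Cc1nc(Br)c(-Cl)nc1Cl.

Molecular formula from the SMILES: C5HBrCl2N2O.
DoU = (2C + 2 + N − H − X)/2 = (2·5 + 2 + 2 − 1 − 3)/2 = 10/2 = 5.
(Structurally: 1 ring(s) + 4 π bond(s) = 5.)

5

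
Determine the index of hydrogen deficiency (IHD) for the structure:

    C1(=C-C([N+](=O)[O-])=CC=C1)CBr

Molecular formula from the SMILES: C7H6BrNO2.
DoU = (2C + 2 + N − H − X)/2 = (2·7 + 2 + 1 − 6 − 1)/2 = 10/2 = 5.
(Structurally: 1 ring(s) + 4 π bond(s) = 5.)

5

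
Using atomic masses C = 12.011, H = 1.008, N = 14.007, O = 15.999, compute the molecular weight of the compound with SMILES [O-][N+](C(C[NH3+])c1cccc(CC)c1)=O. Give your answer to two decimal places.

195.24

Molecular formula: C10H15N2O2+.
M = 10×12.011 + 15×1.008 + 2×14.007 + 2×15.999 = 195.24 g/mol.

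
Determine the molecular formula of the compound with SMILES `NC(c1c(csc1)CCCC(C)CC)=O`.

Heavy atoms from the SMILES: 12 C, 1 N, 1 O, 1 S.
Implicit hydrogens by atom environment:
  4 × C: 2 H each → 8
  2 × C: 3 H each → 6
  2 × C (aromatic): 1 H each → 2
  2 × C (aromatic): no H
  1 × C: 1 H
  1 × C: no H
  1 × N: 2 H
  1 × O: no H
  1 × S (aromatic): no H
  Total hydrogens = 19.
Molecular formula: C12H19NOS

C12H19NOS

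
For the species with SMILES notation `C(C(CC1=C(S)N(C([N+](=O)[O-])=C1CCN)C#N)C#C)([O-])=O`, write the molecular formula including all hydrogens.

C12H11N4O4S-

Heavy atoms from the SMILES: 12 C, 4 N, 4 O, 1 S.
Implicit hydrogens by atom environment:
  4 × C (aromatic): no H
  3 × C: 2 H each → 6
  3 × C: no H
  2 × C: 1 H each → 2
  2 × O: no H
  2 × O (charge -1): no H
  1 × N: 2 H
  1 × N (aromatic): no H
  1 × N: no H
  1 × N (charge +1): no H
  1 × S: 1 H
  Total hydrogens = 11.
Net charge -1.
Molecular formula: C12H11N4O4S-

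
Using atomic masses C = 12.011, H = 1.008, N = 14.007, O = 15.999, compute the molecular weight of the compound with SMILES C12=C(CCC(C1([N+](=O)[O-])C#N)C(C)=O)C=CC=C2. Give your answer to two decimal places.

Molecular formula: C13H12N2O3.
M = 13×12.011 + 12×1.008 + 2×14.007 + 3×15.999 = 244.25 g/mol.

244.25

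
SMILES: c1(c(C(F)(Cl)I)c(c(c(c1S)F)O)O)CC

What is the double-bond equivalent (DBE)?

4

Molecular formula from the SMILES: C9H8ClF2IO2S.
DoU = (2C + 2 + N − H − X)/2 = (2·9 + 2 + 0 − 8 − 4)/2 = 8/2 = 4.
(Structurally: 1 ring(s) + 3 π bond(s) = 4.)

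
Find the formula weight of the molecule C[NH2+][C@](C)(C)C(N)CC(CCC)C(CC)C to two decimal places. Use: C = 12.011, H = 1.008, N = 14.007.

Molecular formula: C14H33N2+.
M = 14×12.011 + 33×1.008 + 2×14.007 = 229.43 g/mol.

229.43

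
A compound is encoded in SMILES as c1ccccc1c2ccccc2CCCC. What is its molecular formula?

Heavy atoms from the SMILES: 16 C.
Implicit hydrogens by atom environment:
  9 × C (aromatic): 1 H each → 9
  3 × C: 2 H each → 6
  3 × C (aromatic): no H
  1 × C: 3 H
  Total hydrogens = 18.
Molecular formula: C16H18

C16H18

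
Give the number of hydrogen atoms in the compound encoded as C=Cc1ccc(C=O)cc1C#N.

Hydrogens are implicit in SMILES; fill each atom to its normal valence:
  3 × C (aromatic): 1 H each → 3
  3 × C (aromatic): no H
  2 × C: 1 H each → 2
  1 × C: 2 H
  1 × C: no H
  1 × N: no H
  1 × O: no H
  Total hydrogens = 7.

7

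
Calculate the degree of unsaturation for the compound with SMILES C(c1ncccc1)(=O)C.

5

Molecular formula from the SMILES: C7H7NO.
DoU = (2C + 2 + N − H − X)/2 = (2·7 + 2 + 1 − 7 − 0)/2 = 10/2 = 5.
(Structurally: 1 ring(s) + 4 π bond(s) = 5.)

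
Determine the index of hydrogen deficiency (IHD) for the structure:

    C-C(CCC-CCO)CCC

0

Molecular formula from the SMILES: C10H22O.
DoU = (2C + 2 + N − H − X)/2 = (2·10 + 2 + 0 − 22 − 0)/2 = 0/2 = 0.
(Structurally: 0 ring(s) + 0 π bond(s) = 0.)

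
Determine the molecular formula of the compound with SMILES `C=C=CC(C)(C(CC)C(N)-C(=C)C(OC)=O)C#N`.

Heavy atoms from the SMILES: 14 C, 2 N, 2 O.
Implicit hydrogens by atom environment:
  5 × C: no H
  3 × C: 3 H each → 9
  3 × C: 2 H each → 6
  3 × C: 1 H each → 3
  2 × O: no H
  1 × N: 2 H
  1 × N: no H
  Total hydrogens = 20.
Molecular formula: C14H20N2O2

C14H20N2O2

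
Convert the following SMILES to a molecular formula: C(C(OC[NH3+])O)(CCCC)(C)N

C8H21N2O2+

Heavy atoms from the SMILES: 8 C, 2 N, 2 O.
Implicit hydrogens by atom environment:
  4 × C: 2 H each → 8
  2 × C: 3 H each → 6
  1 × C: 1 H
  1 × C: no H
  1 × N (charge +1): 3 H
  1 × N: 2 H
  1 × O: 1 H
  1 × O: no H
  Total hydrogens = 21.
Net charge +1.
Molecular formula: C8H21N2O2+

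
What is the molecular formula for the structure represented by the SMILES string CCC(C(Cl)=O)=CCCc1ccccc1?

Heavy atoms from the SMILES: 13 C, 1 Cl, 1 O.
Implicit hydrogens by atom environment:
  5 × C (aromatic): 1 H each → 5
  3 × C: 2 H each → 6
  2 × C: no H
  1 × C: 3 H
  1 × C: 1 H
  1 × C (aromatic): no H
  1 × Cl: no H
  1 × O: no H
  Total hydrogens = 15.
Molecular formula: C13H15ClO

C13H15ClO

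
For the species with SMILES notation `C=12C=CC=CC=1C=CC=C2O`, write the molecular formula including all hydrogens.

Heavy atoms from the SMILES: 10 C, 1 O.
Implicit hydrogens by atom environment:
  7 × C (aromatic): 1 H each → 7
  3 × C (aromatic): no H
  1 × O: 1 H
  Total hydrogens = 8.
Molecular formula: C10H8O

C10H8O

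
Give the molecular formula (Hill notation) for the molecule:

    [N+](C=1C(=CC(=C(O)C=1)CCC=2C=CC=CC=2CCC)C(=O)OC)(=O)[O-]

C19H21NO5

Heavy atoms from the SMILES: 19 C, 1 N, 5 O.
Implicit hydrogens by atom environment:
  6 × C (aromatic): 1 H each → 6
  6 × C (aromatic): no H
  4 × C: 2 H each → 8
  3 × O: no H
  2 × C: 3 H each → 6
  1 × C: no H
  1 × N (charge +1): no H
  1 × O: 1 H
  1 × O (charge -1): no H
  Total hydrogens = 21.
Molecular formula: C19H21NO5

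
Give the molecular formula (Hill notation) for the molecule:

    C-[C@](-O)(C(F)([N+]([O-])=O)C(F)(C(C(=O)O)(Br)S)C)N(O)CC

C9H15BrF2N2O6S

Heavy atoms from the SMILES: 1 Br, 9 C, 2 F, 2 N, 6 O, 1 S.
Implicit hydrogens by atom environment:
  5 × C: no H
  3 × C: 3 H each → 9
  3 × O: 1 H each → 3
  2 × F: no H
  2 × O: no H
  1 × Br: no H
  1 × C: 2 H
  1 × N: no H
  1 × N (charge +1): no H
  1 × O (charge -1): no H
  1 × S: 1 H
  Total hydrogens = 15.
Molecular formula: C9H15BrF2N2O6S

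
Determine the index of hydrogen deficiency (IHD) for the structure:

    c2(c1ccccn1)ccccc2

8

Molecular formula from the SMILES: C11H9N.
DoU = (2C + 2 + N − H − X)/2 = (2·11 + 2 + 1 − 9 − 0)/2 = 16/2 = 8.
(Structurally: 2 ring(s) + 6 π bond(s) = 8.)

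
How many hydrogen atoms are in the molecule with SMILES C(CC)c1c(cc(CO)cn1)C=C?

Hydrogens are implicit in SMILES; fill each atom to its normal valence:
  4 × C: 2 H each → 8
  3 × C (aromatic): no H
  2 × C (aromatic): 1 H each → 2
  1 × C: 3 H
  1 × C: 1 H
  1 × N (aromatic): no H
  1 × O: 1 H
  Total hydrogens = 15.

15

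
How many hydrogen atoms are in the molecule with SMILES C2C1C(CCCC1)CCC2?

18

Hydrogens are implicit in SMILES; fill each atom to its normal valence:
  8 × C: 2 H each → 16
  2 × C: 1 H each → 2
  Total hydrogens = 18.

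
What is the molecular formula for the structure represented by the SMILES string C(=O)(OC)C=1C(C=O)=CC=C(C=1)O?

C9H8O4

Heavy atoms from the SMILES: 9 C, 4 O.
Implicit hydrogens by atom environment:
  3 × C (aromatic): 1 H each → 3
  3 × C (aromatic): no H
  3 × O: no H
  1 × C: 3 H
  1 × C: 1 H
  1 × C: no H
  1 × O: 1 H
  Total hydrogens = 8.
Molecular formula: C9H8O4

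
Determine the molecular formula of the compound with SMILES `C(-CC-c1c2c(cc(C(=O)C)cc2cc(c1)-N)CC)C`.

C18H23NO

Heavy atoms from the SMILES: 18 C, 1 N, 1 O.
Implicit hydrogens by atom environment:
  6 × C (aromatic): no H
  4 × C: 2 H each → 8
  4 × C (aromatic): 1 H each → 4
  3 × C: 3 H each → 9
  1 × C: no H
  1 × N: 2 H
  1 × O: no H
  Total hydrogens = 23.
Molecular formula: C18H23NO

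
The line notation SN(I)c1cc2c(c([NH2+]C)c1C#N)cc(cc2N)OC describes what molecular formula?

Heavy atoms from the SMILES: 13 C, 1 I, 4 N, 1 O, 1 S.
Implicit hydrogens by atom environment:
  7 × C (aromatic): no H
  3 × C (aromatic): 1 H each → 3
  2 × C: 3 H each → 6
  2 × N: no H
  1 × C: no H
  1 × I: no H
  1 × N: 2 H
  1 × N (charge +1): 2 H
  1 × O: no H
  1 × S: 1 H
  Total hydrogens = 14.
Net charge +1.
Molecular formula: C13H14IN4OS+

C13H14IN4OS+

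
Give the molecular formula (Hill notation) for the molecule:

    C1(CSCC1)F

Heavy atoms from the SMILES: 4 C, 1 F, 1 S.
Implicit hydrogens by atom environment:
  3 × C: 2 H each → 6
  1 × C: 1 H
  1 × F: no H
  1 × S: no H
  Total hydrogens = 7.
Molecular formula: C4H7FS

C4H7FS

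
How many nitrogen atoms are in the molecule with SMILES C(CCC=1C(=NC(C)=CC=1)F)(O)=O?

The symbol for nitrogen appears 1 time in the SMILES.

1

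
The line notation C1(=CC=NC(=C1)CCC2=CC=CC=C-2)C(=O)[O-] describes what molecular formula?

Heavy atoms from the SMILES: 14 C, 1 N, 2 O.
Implicit hydrogens by atom environment:
  8 × C (aromatic): 1 H each → 8
  3 × C (aromatic): no H
  2 × C: 2 H each → 4
  1 × C: no H
  1 × N (aromatic): no H
  1 × O: no H
  1 × O (charge -1): no H
  Total hydrogens = 12.
Net charge -1.
Molecular formula: C14H12NO2-

C14H12NO2-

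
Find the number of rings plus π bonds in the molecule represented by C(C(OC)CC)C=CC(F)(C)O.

1

Molecular formula from the SMILES: C9H17FO2.
DoU = (2C + 2 + N − H − X)/2 = (2·9 + 2 + 0 − 17 − 1)/2 = 2/2 = 1.
(Structurally: 0 ring(s) + 1 π bond(s) = 1.)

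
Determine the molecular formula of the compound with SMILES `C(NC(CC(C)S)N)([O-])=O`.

Heavy atoms from the SMILES: 5 C, 2 N, 2 O, 1 S.
Implicit hydrogens by atom environment:
  2 × C: 1 H each → 2
  1 × C: 3 H
  1 × C: 2 H
  1 × C: no H
  1 × N: 2 H
  1 × N: 1 H
  1 × O: no H
  1 × O (charge -1): no H
  1 × S: 1 H
  Total hydrogens = 11.
Net charge -1.
Molecular formula: C5H11N2O2S-

C5H11N2O2S-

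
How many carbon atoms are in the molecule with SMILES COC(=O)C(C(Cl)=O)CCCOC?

8

The symbol for carbon appears 8 times in the SMILES. (Cl is a single chlorine, not C + l.)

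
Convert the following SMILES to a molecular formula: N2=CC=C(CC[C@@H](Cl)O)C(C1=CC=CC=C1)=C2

Heavy atoms from the SMILES: 14 C, 1 Cl, 1 N, 1 O.
Implicit hydrogens by atom environment:
  8 × C (aromatic): 1 H each → 8
  3 × C (aromatic): no H
  2 × C: 2 H each → 4
  1 × C: 1 H
  1 × Cl: no H
  1 × N (aromatic): no H
  1 × O: 1 H
  Total hydrogens = 14.
Molecular formula: C14H14ClNO

C14H14ClNO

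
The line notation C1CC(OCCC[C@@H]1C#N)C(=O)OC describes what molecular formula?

C10H15NO3

Heavy atoms from the SMILES: 10 C, 1 N, 3 O.
Implicit hydrogens by atom environment:
  5 × C: 2 H each → 10
  3 × O: no H
  2 × C: 1 H each → 2
  2 × C: no H
  1 × C: 3 H
  1 × N: no H
  Total hydrogens = 15.
Molecular formula: C10H15NO3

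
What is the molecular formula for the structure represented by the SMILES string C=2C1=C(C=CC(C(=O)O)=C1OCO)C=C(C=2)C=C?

C14H12O4

Heavy atoms from the SMILES: 14 C, 4 O.
Implicit hydrogens by atom environment:
  5 × C (aromatic): 1 H each → 5
  5 × C (aromatic): no H
  2 × C: 2 H each → 4
  2 × O: 1 H each → 2
  2 × O: no H
  1 × C: 1 H
  1 × C: no H
  Total hydrogens = 12.
Molecular formula: C14H12O4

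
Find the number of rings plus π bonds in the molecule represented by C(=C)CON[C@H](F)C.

1

Molecular formula from the SMILES: C5H10FNO.
DoU = (2C + 2 + N − H − X)/2 = (2·5 + 2 + 1 − 10 − 1)/2 = 2/2 = 1.
(Structurally: 0 ring(s) + 1 π bond(s) = 1.)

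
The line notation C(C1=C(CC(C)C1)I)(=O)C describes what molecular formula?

Heavy atoms from the SMILES: 8 C, 1 I, 1 O.
Implicit hydrogens by atom environment:
  3 × C: no H
  2 × C: 3 H each → 6
  2 × C: 2 H each → 4
  1 × C: 1 H
  1 × I: no H
  1 × O: no H
  Total hydrogens = 11.
Molecular formula: C8H11IO

C8H11IO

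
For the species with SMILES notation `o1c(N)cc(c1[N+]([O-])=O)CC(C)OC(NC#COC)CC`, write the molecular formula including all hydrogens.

C13H19N3O5

Heavy atoms from the SMILES: 13 C, 3 N, 5 O.
Implicit hydrogens by atom environment:
  3 × C: 3 H each → 9
  3 × C (aromatic): no H
  3 × O: no H
  2 × C: 2 H each → 4
  2 × C: 1 H each → 2
  2 × C: no H
  1 × C (aromatic): 1 H
  1 × N: 2 H
  1 × N: 1 H
  1 × N (charge +1): no H
  1 × O (aromatic): no H
  1 × O (charge -1): no H
  Total hydrogens = 19.
Molecular formula: C13H19N3O5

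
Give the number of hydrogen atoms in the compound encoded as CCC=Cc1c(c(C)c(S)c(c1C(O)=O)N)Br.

Hydrogens are implicit in SMILES; fill each atom to its normal valence:
  6 × C (aromatic): no H
  2 × C: 3 H each → 6
  2 × C: 1 H each → 2
  1 × Br: no H
  1 × C: 2 H
  1 × C: no H
  1 × N: 2 H
  1 × O: 1 H
  1 × O: no H
  1 × S: 1 H
  Total hydrogens = 14.

14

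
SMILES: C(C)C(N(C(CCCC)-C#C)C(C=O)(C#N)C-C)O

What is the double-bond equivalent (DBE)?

5

Molecular formula from the SMILES: C15H24N2O2.
DoU = (2C + 2 + N − H − X)/2 = (2·15 + 2 + 2 − 24 − 0)/2 = 10/2 = 5.
(Structurally: 0 ring(s) + 5 π bond(s) = 5.)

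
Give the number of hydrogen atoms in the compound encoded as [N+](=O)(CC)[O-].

5

Hydrogens are implicit in SMILES; fill each atom to its normal valence:
  1 × C: 3 H
  1 × C: 2 H
  1 × N (charge +1): no H
  1 × O: no H
  1 × O (charge -1): no H
  Total hydrogens = 5.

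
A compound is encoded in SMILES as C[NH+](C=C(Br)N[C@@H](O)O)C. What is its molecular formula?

C5H12BrN2O2+

Heavy atoms from the SMILES: 1 Br, 5 C, 2 N, 2 O.
Implicit hydrogens by atom environment:
  2 × C: 3 H each → 6
  2 × C: 1 H each → 2
  2 × O: 1 H each → 2
  1 × Br: no H
  1 × C: no H
  1 × N: 1 H
  1 × N (charge +1): 1 H
  Total hydrogens = 12.
Net charge +1.
Molecular formula: C5H12BrN2O2+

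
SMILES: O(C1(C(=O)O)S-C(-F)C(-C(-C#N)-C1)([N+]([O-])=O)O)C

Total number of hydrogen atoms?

9

Hydrogens are implicit in SMILES; fill each atom to its normal valence:
  4 × C: no H
  3 × O: no H
  2 × C: 1 H each → 2
  2 × O: 1 H each → 2
  1 × C: 3 H
  1 × C: 2 H
  1 × F: no H
  1 × N (charge +1): no H
  1 × N: no H
  1 × O (charge -1): no H
  1 × S: no H
  Total hydrogens = 9.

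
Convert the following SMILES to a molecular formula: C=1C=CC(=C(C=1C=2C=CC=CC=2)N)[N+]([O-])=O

Heavy atoms from the SMILES: 12 C, 2 N, 2 O.
Implicit hydrogens by atom environment:
  8 × C (aromatic): 1 H each → 8
  4 × C (aromatic): no H
  1 × N: 2 H
  1 × N (charge +1): no H
  1 × O: no H
  1 × O (charge -1): no H
  Total hydrogens = 10.
Molecular formula: C12H10N2O2

C12H10N2O2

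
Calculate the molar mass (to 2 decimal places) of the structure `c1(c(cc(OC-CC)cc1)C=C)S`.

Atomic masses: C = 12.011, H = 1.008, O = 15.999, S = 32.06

194.29

Molecular formula: C11H14OS.
M = 11×12.011 + 14×1.008 + 1×15.999 + 1×32.06 = 194.29 g/mol.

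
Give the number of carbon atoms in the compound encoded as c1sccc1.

4

The symbol for carbon appears 4 times in the SMILES. Lowercase c denotes aromatic carbon and counts toward C.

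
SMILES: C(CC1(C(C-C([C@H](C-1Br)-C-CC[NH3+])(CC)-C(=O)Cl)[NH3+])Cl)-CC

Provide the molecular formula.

Heavy atoms from the SMILES: 1 Br, 16 C, 2 Cl, 2 N, 1 O.
Implicit hydrogens by atom environment:
  8 × C: 2 H each → 16
  3 × C: 1 H each → 3
  3 × C: no H
  2 × C: 3 H each → 6
  2 × Cl: no H
  2 × N (charge +1): 3 H each → 6
  1 × Br: no H
  1 × O: no H
  Total hydrogens = 31.
Net charge +2.
Molecular formula: [C16H31BrCl2N2O]2+

[C16H31BrCl2N2O]2+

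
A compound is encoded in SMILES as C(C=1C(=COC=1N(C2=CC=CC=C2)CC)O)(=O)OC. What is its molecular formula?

C14H15NO4

Heavy atoms from the SMILES: 14 C, 1 N, 4 O.
Implicit hydrogens by atom environment:
  6 × C (aromatic): 1 H each → 6
  4 × C (aromatic): no H
  2 × C: 3 H each → 6
  2 × O: no H
  1 × C: 2 H
  1 × C: no H
  1 × N: no H
  1 × O: 1 H
  1 × O (aromatic): no H
  Total hydrogens = 15.
Molecular formula: C14H15NO4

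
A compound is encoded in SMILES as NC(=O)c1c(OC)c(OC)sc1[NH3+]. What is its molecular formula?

C7H11N2O3S+

Heavy atoms from the SMILES: 7 C, 2 N, 3 O, 1 S.
Implicit hydrogens by atom environment:
  4 × C (aromatic): no H
  3 × O: no H
  2 × C: 3 H each → 6
  1 × C: no H
  1 × N (charge +1): 3 H
  1 × N: 2 H
  1 × S (aromatic): no H
  Total hydrogens = 11.
Net charge +1.
Molecular formula: C7H11N2O3S+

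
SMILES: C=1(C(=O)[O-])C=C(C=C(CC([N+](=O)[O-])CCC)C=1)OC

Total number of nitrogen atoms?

The symbol for nitrogen appears 1 time in the SMILES.

1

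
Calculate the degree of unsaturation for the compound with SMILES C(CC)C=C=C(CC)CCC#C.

Molecular formula from the SMILES: C12H18.
DoU = (2C + 2 + N − H − X)/2 = (2·12 + 2 + 0 − 18 − 0)/2 = 8/2 = 4.
(Structurally: 0 ring(s) + 4 π bond(s) = 4.)

4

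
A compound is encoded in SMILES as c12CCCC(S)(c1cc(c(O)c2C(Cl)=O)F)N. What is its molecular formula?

Heavy atoms from the SMILES: 11 C, 1 Cl, 1 F, 1 N, 2 O, 1 S.
Implicit hydrogens by atom environment:
  5 × C (aromatic): no H
  3 × C: 2 H each → 6
  2 × C: no H
  1 × C (aromatic): 1 H
  1 × Cl: no H
  1 × F: no H
  1 × N: 2 H
  1 × O: 1 H
  1 × O: no H
  1 × S: 1 H
  Total hydrogens = 11.
Molecular formula: C11H11ClFNO2S

C11H11ClFNO2S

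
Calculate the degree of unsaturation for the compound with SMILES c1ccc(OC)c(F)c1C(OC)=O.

5

Molecular formula from the SMILES: C9H9FO3.
DoU = (2C + 2 + N − H − X)/2 = (2·9 + 2 + 0 − 9 − 1)/2 = 10/2 = 5.
(Structurally: 1 ring(s) + 4 π bond(s) = 5.)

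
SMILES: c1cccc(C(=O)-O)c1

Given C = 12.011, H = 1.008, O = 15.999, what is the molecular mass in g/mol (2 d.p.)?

122.12

Molecular formula: C7H6O2.
M = 7×12.011 + 6×1.008 + 2×15.999 = 122.12 g/mol.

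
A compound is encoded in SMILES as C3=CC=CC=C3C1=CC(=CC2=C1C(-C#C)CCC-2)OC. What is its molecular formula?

Heavy atoms from the SMILES: 19 C, 1 O.
Implicit hydrogens by atom environment:
  7 × C (aromatic): 1 H each → 7
  5 × C (aromatic): no H
  3 × C: 2 H each → 6
  2 × C: 1 H each → 2
  1 × C: 3 H
  1 × C: no H
  1 × O: no H
  Total hydrogens = 18.
Molecular formula: C19H18O

C19H18O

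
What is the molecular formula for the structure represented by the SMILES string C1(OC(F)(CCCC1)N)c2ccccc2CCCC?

C16H24FNO

Heavy atoms from the SMILES: 16 C, 1 F, 1 N, 1 O.
Implicit hydrogens by atom environment:
  7 × C: 2 H each → 14
  4 × C (aromatic): 1 H each → 4
  2 × C (aromatic): no H
  1 × C: 3 H
  1 × C: 1 H
  1 × C: no H
  1 × F: no H
  1 × N: 2 H
  1 × O: no H
  Total hydrogens = 24.
Molecular formula: C16H24FNO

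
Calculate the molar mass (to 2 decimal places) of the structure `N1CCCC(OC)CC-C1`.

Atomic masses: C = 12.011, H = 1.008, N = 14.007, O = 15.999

143.23

Molecular formula: C8H17NO.
M = 8×12.011 + 17×1.008 + 1×14.007 + 1×15.999 = 143.23 g/mol.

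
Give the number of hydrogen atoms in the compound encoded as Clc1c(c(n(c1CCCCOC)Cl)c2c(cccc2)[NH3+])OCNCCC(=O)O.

26

Hydrogens are implicit in SMILES; fill each atom to its normal valence:
  7 × C: 2 H each → 14
  6 × C (aromatic): no H
  4 × C (aromatic): 1 H each → 4
  3 × O: no H
  2 × Cl: no H
  1 × C: 3 H
  1 × C: no H
  1 × N (charge +1): 3 H
  1 × N: 1 H
  1 × N (aromatic): no H
  1 × O: 1 H
  Total hydrogens = 26.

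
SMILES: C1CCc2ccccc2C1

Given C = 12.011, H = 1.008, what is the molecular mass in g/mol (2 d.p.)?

Molecular formula: C10H12.
M = 10×12.011 + 12×1.008 = 132.21 g/mol.

132.21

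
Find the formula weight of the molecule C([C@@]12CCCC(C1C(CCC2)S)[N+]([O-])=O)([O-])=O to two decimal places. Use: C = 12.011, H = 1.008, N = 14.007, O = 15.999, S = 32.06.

258.31

Molecular formula: C11H16NO4S-.
M = 11×12.011 + 16×1.008 + 1×14.007 + 4×15.999 + 1×32.06 = 258.31 g/mol.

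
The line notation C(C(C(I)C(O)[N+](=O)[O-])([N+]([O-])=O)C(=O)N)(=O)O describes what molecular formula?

C5H6IN3O8

Heavy atoms from the SMILES: 5 C, 1 I, 3 N, 8 O.
Implicit hydrogens by atom environment:
  4 × O: no H
  3 × C: no H
  2 × C: 1 H each → 2
  2 × N (charge +1): no H
  2 × O: 1 H each → 2
  2 × O (charge -1): no H
  1 × I: no H
  1 × N: 2 H
  Total hydrogens = 6.
Molecular formula: C5H6IN3O8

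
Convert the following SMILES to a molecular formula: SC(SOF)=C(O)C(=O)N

C3H4FNO3S2

Heavy atoms from the SMILES: 3 C, 1 F, 1 N, 3 O, 2 S.
Implicit hydrogens by atom environment:
  3 × C: no H
  2 × O: no H
  1 × F: no H
  1 × N: 2 H
  1 × O: 1 H
  1 × S: 1 H
  1 × S: no H
  Total hydrogens = 4.
Molecular formula: C3H4FNO3S2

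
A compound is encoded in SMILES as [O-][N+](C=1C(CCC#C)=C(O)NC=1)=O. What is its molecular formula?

C8H8N2O3

Heavy atoms from the SMILES: 8 C, 2 N, 3 O.
Implicit hydrogens by atom environment:
  3 × C (aromatic): no H
  2 × C: 2 H each → 4
  1 × C (aromatic): 1 H
  1 × C: 1 H
  1 × C: no H
  1 × N (aromatic): 1 H
  1 × N (charge +1): no H
  1 × O: 1 H
  1 × O: no H
  1 × O (charge -1): no H
  Total hydrogens = 8.
Molecular formula: C8H8N2O3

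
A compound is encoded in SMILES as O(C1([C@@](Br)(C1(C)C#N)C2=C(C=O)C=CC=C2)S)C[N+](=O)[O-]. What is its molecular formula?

Heavy atoms from the SMILES: 1 Br, 13 C, 2 N, 4 O, 1 S.
Implicit hydrogens by atom environment:
  4 × C (aromatic): 1 H each → 4
  4 × C: no H
  3 × O: no H
  2 × C (aromatic): no H
  1 × Br: no H
  1 × C: 3 H
  1 × C: 2 H
  1 × C: 1 H
  1 × N: no H
  1 × N (charge +1): no H
  1 × O (charge -1): no H
  1 × S: 1 H
  Total hydrogens = 11.
Molecular formula: C13H11BrN2O4S

C13H11BrN2O4S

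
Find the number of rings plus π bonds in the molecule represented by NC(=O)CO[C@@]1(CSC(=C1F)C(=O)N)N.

Molecular formula from the SMILES: C7H10FN3O3S.
DoU = (2C + 2 + N − H − X)/2 = (2·7 + 2 + 3 − 10 − 1)/2 = 8/2 = 4.
(Structurally: 1 ring(s) + 3 π bond(s) = 4.)

4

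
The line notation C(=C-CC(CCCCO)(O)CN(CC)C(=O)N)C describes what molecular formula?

Heavy atoms from the SMILES: 13 C, 2 N, 3 O.
Implicit hydrogens by atom environment:
  7 × C: 2 H each → 14
  2 × C: 3 H each → 6
  2 × C: 1 H each → 2
  2 × C: no H
  2 × O: 1 H each → 2
  1 × N: 2 H
  1 × N: no H
  1 × O: no H
  Total hydrogens = 26.
Molecular formula: C13H26N2O3

C13H26N2O3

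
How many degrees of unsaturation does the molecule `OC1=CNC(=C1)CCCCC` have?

3

Molecular formula from the SMILES: C9H15NO.
DoU = (2C + 2 + N − H − X)/2 = (2·9 + 2 + 1 − 15 − 0)/2 = 6/2 = 3.
(Structurally: 1 ring(s) + 2 π bond(s) = 3.)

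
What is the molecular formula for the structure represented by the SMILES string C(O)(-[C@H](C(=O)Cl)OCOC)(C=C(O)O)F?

C7H10ClFO6

Heavy atoms from the SMILES: 7 C, 1 Cl, 1 F, 6 O.
Implicit hydrogens by atom environment:
  3 × C: no H
  3 × O: 1 H each → 3
  3 × O: no H
  2 × C: 1 H each → 2
  1 × C: 3 H
  1 × C: 2 H
  1 × Cl: no H
  1 × F: no H
  Total hydrogens = 10.
Molecular formula: C7H10ClFO6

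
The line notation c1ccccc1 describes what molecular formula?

C6H6

Heavy atoms from the SMILES: 6 C.
Implicit hydrogens by atom environment:
  6 × C (aromatic): 1 H each → 6
  Total hydrogens = 6.
Molecular formula: C6H6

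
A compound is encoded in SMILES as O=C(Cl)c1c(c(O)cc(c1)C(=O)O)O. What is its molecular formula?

C8H5ClO5

Heavy atoms from the SMILES: 8 C, 1 Cl, 5 O.
Implicit hydrogens by atom environment:
  4 × C (aromatic): no H
  3 × O: 1 H each → 3
  2 × C (aromatic): 1 H each → 2
  2 × C: no H
  2 × O: no H
  1 × Cl: no H
  Total hydrogens = 5.
Molecular formula: C8H5ClO5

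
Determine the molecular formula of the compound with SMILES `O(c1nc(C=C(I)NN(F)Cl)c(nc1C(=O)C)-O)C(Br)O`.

C9H8BrClFIN4O4

Heavy atoms from the SMILES: 1 Br, 9 C, 1 Cl, 1 F, 1 I, 4 N, 4 O.
Implicit hydrogens by atom environment:
  4 × C (aromatic): no H
  2 × C: 1 H each → 2
  2 × C: no H
  2 × N (aromatic): no H
  2 × O: 1 H each → 2
  2 × O: no H
  1 × Br: no H
  1 × C: 3 H
  1 × Cl: no H
  1 × F: no H
  1 × I: no H
  1 × N: 1 H
  1 × N: no H
  Total hydrogens = 8.
Molecular formula: C9H8BrClFIN4O4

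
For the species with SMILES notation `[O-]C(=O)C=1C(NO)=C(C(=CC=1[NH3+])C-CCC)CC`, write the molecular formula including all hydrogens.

Heavy atoms from the SMILES: 13 C, 2 N, 3 O.
Implicit hydrogens by atom environment:
  5 × C (aromatic): no H
  4 × C: 2 H each → 8
  2 × C: 3 H each → 6
  1 × C (aromatic): 1 H
  1 × C: no H
  1 × N (charge +1): 3 H
  1 × N: 1 H
  1 × O: 1 H
  1 × O: no H
  1 × O (charge -1): no H
  Total hydrogens = 20.
Molecular formula: C13H20N2O3

C13H20N2O3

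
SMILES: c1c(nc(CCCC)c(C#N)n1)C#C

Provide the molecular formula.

C11H11N3

Heavy atoms from the SMILES: 11 C, 3 N.
Implicit hydrogens by atom environment:
  3 × C: 2 H each → 6
  3 × C (aromatic): no H
  2 × C: no H
  2 × N (aromatic): no H
  1 × C: 3 H
  1 × C (aromatic): 1 H
  1 × C: 1 H
  1 × N: no H
  Total hydrogens = 11.
Molecular formula: C11H11N3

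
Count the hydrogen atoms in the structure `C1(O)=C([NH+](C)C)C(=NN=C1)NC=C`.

13

Hydrogens are implicit in SMILES; fill each atom to its normal valence:
  3 × C (aromatic): no H
  2 × C: 3 H each → 6
  2 × N (aromatic): no H
  1 × C: 2 H
  1 × C (aromatic): 1 H
  1 × C: 1 H
  1 × N: 1 H
  1 × N (charge +1): 1 H
  1 × O: 1 H
  Total hydrogens = 13.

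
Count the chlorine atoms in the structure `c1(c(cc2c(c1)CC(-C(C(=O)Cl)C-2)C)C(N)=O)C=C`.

The symbol for chlorine appears 1 time in the SMILES.

1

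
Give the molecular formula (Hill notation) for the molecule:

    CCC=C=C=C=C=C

Heavy atoms from the SMILES: 8 C.
Implicit hydrogens by atom environment:
  4 × C: no H
  2 × C: 2 H each → 4
  1 × C: 3 H
  1 × C: 1 H
  Total hydrogens = 8.
Molecular formula: C8H8

C8H8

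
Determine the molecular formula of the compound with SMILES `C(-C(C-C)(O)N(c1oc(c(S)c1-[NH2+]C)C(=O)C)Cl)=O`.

C11H16ClN2O4S+

Heavy atoms from the SMILES: 11 C, 1 Cl, 2 N, 4 O, 1 S.
Implicit hydrogens by atom environment:
  4 × C (aromatic): no H
  3 × C: 3 H each → 9
  2 × C: no H
  2 × O: no H
  1 × C: 2 H
  1 × C: 1 H
  1 × Cl: no H
  1 × N (charge +1): 2 H
  1 × N: no H
  1 × O: 1 H
  1 × O (aromatic): no H
  1 × S: 1 H
  Total hydrogens = 16.
Net charge +1.
Molecular formula: C11H16ClN2O4S+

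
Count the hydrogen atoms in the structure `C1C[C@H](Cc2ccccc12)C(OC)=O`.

Hydrogens are implicit in SMILES; fill each atom to its normal valence:
  4 × C (aromatic): 1 H each → 4
  3 × C: 2 H each → 6
  2 × C (aromatic): no H
  2 × O: no H
  1 × C: 3 H
  1 × C: 1 H
  1 × C: no H
  Total hydrogens = 14.

14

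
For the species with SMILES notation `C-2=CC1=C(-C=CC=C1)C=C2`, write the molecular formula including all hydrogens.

C10H8

Heavy atoms from the SMILES: 10 C.
Implicit hydrogens by atom environment:
  8 × C (aromatic): 1 H each → 8
  2 × C (aromatic): no H
  Total hydrogens = 8.
Molecular formula: C10H8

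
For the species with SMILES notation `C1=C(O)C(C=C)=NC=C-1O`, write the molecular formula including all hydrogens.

Heavy atoms from the SMILES: 7 C, 1 N, 2 O.
Implicit hydrogens by atom environment:
  3 × C (aromatic): no H
  2 × C (aromatic): 1 H each → 2
  2 × O: 1 H each → 2
  1 × C: 2 H
  1 × C: 1 H
  1 × N (aromatic): no H
  Total hydrogens = 7.
Molecular formula: C7H7NO2

C7H7NO2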